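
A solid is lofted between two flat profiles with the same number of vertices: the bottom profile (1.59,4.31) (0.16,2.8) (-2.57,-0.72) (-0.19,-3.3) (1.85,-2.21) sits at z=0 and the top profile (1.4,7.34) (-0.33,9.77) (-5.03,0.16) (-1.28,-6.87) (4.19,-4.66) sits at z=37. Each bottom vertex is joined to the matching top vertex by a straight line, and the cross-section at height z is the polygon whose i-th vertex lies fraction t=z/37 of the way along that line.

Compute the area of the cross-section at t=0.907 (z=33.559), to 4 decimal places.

Area at t=0.907: 77.8558

Cross-section at t=0.907: each vertex is (1-t)·p0[i] + t·p1[i].
  v1: (1-0.907)·(1.59,4.31) + 0.907·(1.4,7.34) = (1.4177,7.0582)
  v2: (1-0.907)·(0.16,2.8) + 0.907·(-0.33,9.77) = (-0.2844,9.1218)
  v3: (1-0.907)·(-2.57,-0.72) + 0.907·(-5.03,0.16) = (-4.8012,0.0782)
  v4: (1-0.907)·(-0.19,-3.3) + 0.907·(-1.28,-6.87) = (-1.1786,-6.5380)
  v5: (1-0.907)·(1.85,-2.21) + 0.907·(4.19,-4.66) = (3.9724,-4.4322)
Shoelace sum Σ(x_i·y_{i+1} − x_{i+1}·y_i):
  i=1: 1.4177·9.1218 − -0.2844·7.0582 = +14.9393 (running +14.9393)
  i=2: -0.2844·0.0782 − -4.8012·9.1218 = +43.7735 (running +58.7127)
  i=3: -4.8012·-6.5380 − -1.1786·0.0782 = +31.4825 (running +90.1952)
  i=4: -1.1786·-4.4322 − 3.9724·-6.5380 = +31.1952 (running +121.3904)
  i=5: 3.9724·7.0582 − 1.4177·-4.4322 = +34.3212 (running +155.7117)
Area = |Σ|/2 = |155.7117|/2 = 77.8558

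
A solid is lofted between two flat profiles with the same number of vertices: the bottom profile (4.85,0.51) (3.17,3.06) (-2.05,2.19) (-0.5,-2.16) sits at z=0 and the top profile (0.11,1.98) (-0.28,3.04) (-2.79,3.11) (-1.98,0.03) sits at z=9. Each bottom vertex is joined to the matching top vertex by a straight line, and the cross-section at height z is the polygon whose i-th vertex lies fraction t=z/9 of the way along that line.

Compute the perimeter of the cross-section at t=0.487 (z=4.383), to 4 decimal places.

Perimeter at t=0.487: 14.3642

Cross-section at t=0.487: each vertex is (1-t)·p0[i] + t·p1[i].
  v1: (1-0.487)·(4.85,0.51) + 0.487·(0.11,1.98) = (2.5416,1.2259)
  v2: (1-0.487)·(3.17,3.06) + 0.487·(-0.28,3.04) = (1.4898,3.0503)
  v3: (1-0.487)·(-2.05,2.19) + 0.487·(-2.79,3.11) = (-2.4104,2.6380)
  v4: (1-0.487)·(-0.5,-2.16) + 0.487·(-1.98,0.03) = (-1.2208,-1.0935)
Perimeter = Σ |v_{i+1} − v_i|:
  edge 1→2: √(-1.0518² + 1.8244²) = 2.1058 (running 2.1058)
  edge 2→3: √(-3.9002² + -0.4122²) = 3.9220 (running 6.0278)
  edge 3→4: √(1.1896² + -3.7315²) = 3.9165 (running 9.9443)
  edge 4→1: √(3.7624² + 2.3194²) = 4.4198 (running 14.3642)
Perimeter = 14.3642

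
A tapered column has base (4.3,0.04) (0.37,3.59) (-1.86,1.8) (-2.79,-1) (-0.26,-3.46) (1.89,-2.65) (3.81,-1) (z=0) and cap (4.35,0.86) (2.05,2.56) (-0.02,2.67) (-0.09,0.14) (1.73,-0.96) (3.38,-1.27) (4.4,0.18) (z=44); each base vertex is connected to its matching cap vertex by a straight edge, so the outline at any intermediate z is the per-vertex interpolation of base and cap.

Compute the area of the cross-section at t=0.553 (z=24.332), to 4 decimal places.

Area at t=0.553: 19.3358

Cross-section at t=0.553: each vertex is (1-t)·p0[i] + t·p1[i].
  v1: (1-0.553)·(4.3,0.04) + 0.553·(4.35,0.86) = (4.3276,0.4935)
  v2: (1-0.553)·(0.37,3.59) + 0.553·(2.05,2.56) = (1.2990,3.0204)
  v3: (1-0.553)·(-1.86,1.8) + 0.553·(-0.02,2.67) = (-0.8425,2.2811)
  v4: (1-0.553)·(-2.79,-1) + 0.553·(-0.09,0.14) = (-1.2969,-0.3696)
  v5: (1-0.553)·(-0.26,-3.46) + 0.553·(1.73,-0.96) = (0.8405,-2.0775)
  v6: (1-0.553)·(1.89,-2.65) + 0.553·(3.38,-1.27) = (2.7140,-1.8869)
  v7: (1-0.553)·(3.81,-1) + 0.553·(4.4,0.18) = (4.1363,-0.3475)
Shoelace sum Σ(x_i·y_{i+1} − x_{i+1}·y_i):
  i=1: 4.3276·3.0204 − 1.2990·0.4935 = +12.4303 (running +12.4303)
  i=2: 1.2990·2.2811 − -0.8425·3.0204 = +5.5079 (running +17.9381)
  i=3: -0.8425·-0.3696 − -1.2969·2.2811 = +3.2697 (running +21.2079)
  i=4: -1.2969·-2.0775 − 0.8405·-0.3696 = +3.0049 (running +24.2128)
  i=5: 0.8405·-1.8869 − 2.7140·-2.0775 = +4.0524 (running +28.2652)
  i=6: 2.7140·-0.3475 − 4.1363·-1.8869 = +6.8616 (running +35.1268)
  i=7: 4.1363·0.4935 − 4.3276·-0.3475 = +3.5448 (running +38.6716)
Area = |Σ|/2 = |38.6716|/2 = 19.3358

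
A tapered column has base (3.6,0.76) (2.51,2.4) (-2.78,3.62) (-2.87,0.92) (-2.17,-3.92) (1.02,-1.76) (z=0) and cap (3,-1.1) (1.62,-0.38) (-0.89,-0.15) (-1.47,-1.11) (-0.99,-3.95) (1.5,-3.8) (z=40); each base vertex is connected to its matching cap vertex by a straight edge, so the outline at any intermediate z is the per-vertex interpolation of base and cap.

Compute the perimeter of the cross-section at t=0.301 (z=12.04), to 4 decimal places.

Cross-section at t=0.301: each vertex is (1-t)·p0[i] + t·p1[i].
  v1: (1-0.301)·(3.6,0.76) + 0.301·(3,-1.1) = (3.4194,0.2001)
  v2: (1-0.301)·(2.51,2.4) + 0.301·(1.62,-0.38) = (2.2421,1.5632)
  v3: (1-0.301)·(-2.78,3.62) + 0.301·(-0.89,-0.15) = (-2.2111,2.4852)
  v4: (1-0.301)·(-2.87,0.92) + 0.301·(-1.47,-1.11) = (-2.4486,0.3090)
  v5: (1-0.301)·(-2.17,-3.92) + 0.301·(-0.99,-3.95) = (-1.8148,-3.9290)
  v6: (1-0.301)·(1.02,-1.76) + 0.301·(1.5,-3.8) = (1.1645,-2.3740)
Perimeter = Σ |v_{i+1} − v_i|:
  edge 1→2: √(-1.1773² + 1.3631²) = 1.8011 (running 1.8011)
  edge 2→3: √(-4.4532² + 0.9220²) = 4.5477 (running 6.3488)
  edge 3→4: √(-0.2375² + -2.1763²) = 2.1892 (running 8.5380)
  edge 4→5: √(0.6338² + -4.2380²) = 4.2851 (running 12.8231)
  edge 5→6: √(2.9793² + 1.5550²) = 3.3607 (running 16.1838)
  edge 6→1: √(2.2549² + 2.5742²) = 3.4221 (running 19.6059)
Perimeter = 19.6059

Perimeter at t=0.301: 19.6059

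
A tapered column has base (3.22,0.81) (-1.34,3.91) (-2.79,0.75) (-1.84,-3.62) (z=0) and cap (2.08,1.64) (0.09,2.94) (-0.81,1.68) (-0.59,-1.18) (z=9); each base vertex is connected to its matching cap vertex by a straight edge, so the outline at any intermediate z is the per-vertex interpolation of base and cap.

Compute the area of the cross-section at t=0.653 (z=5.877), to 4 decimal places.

Area at t=0.653: 10.5356

Cross-section at t=0.653: each vertex is (1-t)·p0[i] + t·p1[i].
  v1: (1-0.653)·(3.22,0.81) + 0.653·(2.08,1.64) = (2.4756,1.3520)
  v2: (1-0.653)·(-1.34,3.91) + 0.653·(0.09,2.94) = (-0.4062,3.2766)
  v3: (1-0.653)·(-2.79,0.75) + 0.653·(-0.81,1.68) = (-1.4971,1.3573)
  v4: (1-0.653)·(-1.84,-3.62) + 0.653·(-0.59,-1.18) = (-1.0237,-2.0267)
Shoelace sum Σ(x_i·y_{i+1} − x_{i+1}·y_i):
  i=1: 2.4756·3.2766 − -0.4062·1.3520 = +8.6607 (running +8.6607)
  i=2: -0.4062·1.3573 − -1.4971·3.2766 = +4.3539 (running +13.0146)
  i=3: -1.4971·-2.0267 − -1.0237·1.3573 = +4.4236 (running +17.4381)
  i=4: -1.0237·1.3520 − 2.4756·-2.0267 = +3.6331 (running +21.0713)
Area = |Σ|/2 = |21.0713|/2 = 10.5356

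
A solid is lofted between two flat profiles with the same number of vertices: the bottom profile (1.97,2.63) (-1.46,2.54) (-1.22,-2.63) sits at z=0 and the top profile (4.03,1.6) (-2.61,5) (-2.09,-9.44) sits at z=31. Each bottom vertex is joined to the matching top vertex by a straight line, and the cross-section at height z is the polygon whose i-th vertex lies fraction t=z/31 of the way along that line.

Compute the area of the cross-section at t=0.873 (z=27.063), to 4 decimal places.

Area at t=0.873: 40.6126

Cross-section at t=0.873: each vertex is (1-t)·p0[i] + t·p1[i].
  v1: (1-0.873)·(1.97,2.63) + 0.873·(4.03,1.6) = (3.7684,1.7308)
  v2: (1-0.873)·(-1.46,2.54) + 0.873·(-2.61,5) = (-2.4640,4.6876)
  v3: (1-0.873)·(-1.22,-2.63) + 0.873·(-2.09,-9.44) = (-1.9795,-8.5751)
Shoelace sum Σ(x_i·y_{i+1} − x_{i+1}·y_i):
  i=1: 3.7684·4.6876 − -2.4640·1.7308 = +21.9292 (running +21.9292)
  i=2: -2.4640·-8.5751 − -1.9795·4.6876 = +30.4078 (running +52.3370)
  i=3: -1.9795·1.7308 − 3.7684·-8.5751 = +28.8882 (running +81.2252)
Area = |Σ|/2 = |81.2252|/2 = 40.6126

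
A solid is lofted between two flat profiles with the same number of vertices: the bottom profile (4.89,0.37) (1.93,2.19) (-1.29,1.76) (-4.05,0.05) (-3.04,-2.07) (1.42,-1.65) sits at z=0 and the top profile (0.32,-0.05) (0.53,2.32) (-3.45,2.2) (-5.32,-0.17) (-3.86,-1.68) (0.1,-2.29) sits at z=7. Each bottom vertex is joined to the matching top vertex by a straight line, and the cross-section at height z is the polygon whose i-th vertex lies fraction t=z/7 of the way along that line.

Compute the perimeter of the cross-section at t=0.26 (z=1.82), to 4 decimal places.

Cross-section at t=0.26: each vertex is (1-t)·p0[i] + t·p1[i].
  v1: (1-0.26)·(4.89,0.37) + 0.26·(0.32,-0.05) = (3.7018,0.2608)
  v2: (1-0.26)·(1.93,2.19) + 0.26·(0.53,2.32) = (1.5660,2.2238)
  v3: (1-0.26)·(-1.29,1.76) + 0.26·(-3.45,2.2) = (-1.8516,1.8744)
  v4: (1-0.26)·(-4.05,0.05) + 0.26·(-5.32,-0.17) = (-4.3802,-0.0072)
  v5: (1-0.26)·(-3.04,-2.07) + 0.26·(-3.86,-1.68) = (-3.2532,-1.9686)
  v6: (1-0.26)·(1.42,-1.65) + 0.26·(0.1,-2.29) = (1.0768,-1.8164)
Perimeter = Σ |v_{i+1} − v_i|:
  edge 1→2: √(-2.1358² + 1.9630²) = 2.9009 (running 2.9009)
  edge 2→3: √(-3.4176² + -0.3494²) = 3.4354 (running 6.3363)
  edge 3→4: √(-2.5286² + -1.8816²) = 3.1519 (running 9.4881)
  edge 4→5: √(1.1270² + -1.9614²) = 2.2621 (running 11.7503)
  edge 5→6: √(4.3300² + 0.1522²) = 4.3327 (running 16.0829)
  edge 6→1: √(2.6250² + 2.0772²) = 3.3474 (running 19.4304)
Perimeter = 19.4304

Perimeter at t=0.26: 19.4304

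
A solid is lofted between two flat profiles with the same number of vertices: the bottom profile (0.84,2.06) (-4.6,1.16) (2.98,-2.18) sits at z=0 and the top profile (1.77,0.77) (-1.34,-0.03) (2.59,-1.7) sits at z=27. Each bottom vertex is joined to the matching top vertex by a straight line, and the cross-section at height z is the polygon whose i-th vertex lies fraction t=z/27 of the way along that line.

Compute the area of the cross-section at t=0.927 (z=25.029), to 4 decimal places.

Cross-section at t=0.927: each vertex is (1-t)·p0[i] + t·p1[i].
  v1: (1-0.927)·(0.84,2.06) + 0.927·(1.77,0.77) = (1.7021,0.8642)
  v2: (1-0.927)·(-4.6,1.16) + 0.927·(-1.34,-0.03) = (-1.5780,0.0569)
  v3: (1-0.927)·(2.98,-2.18) + 0.927·(2.59,-1.7) = (2.6185,-1.7350)
Shoelace sum Σ(x_i·y_{i+1} − x_{i+1}·y_i):
  i=1: 1.7021·0.0569 − -1.5780·0.8642 = +1.4604 (running +1.4604)
  i=2: -1.5780·-1.7350 − 2.6185·0.0569 = +2.5889 (running +4.0494)
  i=3: 2.6185·0.8642 − 1.7021·-1.7350 = +5.2160 (running +9.2654)
Area = |Σ|/2 = |9.2654|/2 = 4.6327

Area at t=0.927: 4.6327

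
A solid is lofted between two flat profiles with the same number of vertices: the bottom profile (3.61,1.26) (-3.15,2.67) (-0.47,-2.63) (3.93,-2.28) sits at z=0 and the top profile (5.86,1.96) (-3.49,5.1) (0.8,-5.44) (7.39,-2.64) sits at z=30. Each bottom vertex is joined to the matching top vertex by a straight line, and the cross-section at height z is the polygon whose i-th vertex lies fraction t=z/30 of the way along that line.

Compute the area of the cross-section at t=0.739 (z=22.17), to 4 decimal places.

Area at t=0.739: 48.9001

Cross-section at t=0.739: each vertex is (1-t)·p0[i] + t·p1[i].
  v1: (1-0.739)·(3.61,1.26) + 0.739·(5.86,1.96) = (5.2728,1.7773)
  v2: (1-0.739)·(-3.15,2.67) + 0.739·(-3.49,5.1) = (-3.4013,4.4658)
  v3: (1-0.739)·(-0.47,-2.63) + 0.739·(0.8,-5.44) = (0.4685,-4.7066)
  v4: (1-0.739)·(3.93,-2.28) + 0.739·(7.39,-2.64) = (6.4869,-2.5460)
Shoelace sum Σ(x_i·y_{i+1} − x_{i+1}·y_i):
  i=1: 5.2728·4.4658 − -3.4013·1.7773 = +29.5919 (running +29.5919)
  i=2: -3.4013·-4.7066 − 0.4685·4.4658 = +13.9160 (running +43.5079)
  i=3: 0.4685·-2.5460 − 6.4869·-4.7066 = +29.3385 (running +72.8464)
  i=4: 6.4869·1.7773 − 5.2728·-2.5460 = +24.9539 (running +97.8003)
Area = |Σ|/2 = |97.8003|/2 = 48.9001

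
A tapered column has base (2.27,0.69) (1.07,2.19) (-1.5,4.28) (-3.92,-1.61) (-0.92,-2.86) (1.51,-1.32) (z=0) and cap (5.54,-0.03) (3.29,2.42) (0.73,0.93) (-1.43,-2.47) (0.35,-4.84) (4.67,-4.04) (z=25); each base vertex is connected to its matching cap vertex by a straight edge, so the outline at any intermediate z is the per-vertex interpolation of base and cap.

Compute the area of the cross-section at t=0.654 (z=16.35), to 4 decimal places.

Cross-section at t=0.654: each vertex is (1-t)·p0[i] + t·p1[i].
  v1: (1-0.654)·(2.27,0.69) + 0.654·(5.54,-0.03) = (4.4086,0.2191)
  v2: (1-0.654)·(1.07,2.19) + 0.654·(3.29,2.42) = (2.5219,2.3404)
  v3: (1-0.654)·(-1.5,4.28) + 0.654·(0.73,0.93) = (-0.0416,2.0891)
  v4: (1-0.654)·(-3.92,-1.61) + 0.654·(-1.43,-2.47) = (-2.2915,-2.1724)
  v5: (1-0.654)·(-0.92,-2.86) + 0.654·(0.35,-4.84) = (-0.0894,-4.1549)
  v6: (1-0.654)·(1.51,-1.32) + 0.654·(4.67,-4.04) = (3.5766,-3.0989)
Shoelace sum Σ(x_i·y_{i+1} − x_{i+1}·y_i):
  i=1: 4.4086·2.3404 − 2.5219·0.2191 = +9.7653 (running +9.7653)
  i=2: 2.5219·2.0891 − -0.0416·2.3404 = +5.3658 (running +15.1311)
  i=3: -0.0416·-2.1724 − -2.2915·2.0891 = +4.8776 (running +20.0087)
  i=4: -2.2915·-4.1549 − -0.0894·-2.1724 = +9.3269 (running +29.3356)
  i=5: -0.0894·-3.0989 − 3.5766·-4.1549 = +15.1378 (running +44.4734)
  i=6: 3.5766·0.2191 − 4.4086·-3.0989 = +14.4454 (running +58.9187)
Area = |Σ|/2 = |58.9187|/2 = 29.4594

Area at t=0.654: 29.4594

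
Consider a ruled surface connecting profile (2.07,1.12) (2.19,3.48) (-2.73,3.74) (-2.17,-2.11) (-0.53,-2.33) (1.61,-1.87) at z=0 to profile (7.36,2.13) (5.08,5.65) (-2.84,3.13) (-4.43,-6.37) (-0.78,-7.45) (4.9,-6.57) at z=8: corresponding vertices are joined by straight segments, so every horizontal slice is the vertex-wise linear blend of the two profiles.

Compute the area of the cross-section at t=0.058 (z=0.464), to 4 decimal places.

Area at t=0.058: 28.6206

Cross-section at t=0.058: each vertex is (1-t)·p0[i] + t·p1[i].
  v1: (1-0.058)·(2.07,1.12) + 0.058·(7.36,2.13) = (2.3768,1.1786)
  v2: (1-0.058)·(2.19,3.48) + 0.058·(5.08,5.65) = (2.3576,3.6059)
  v3: (1-0.058)·(-2.73,3.74) + 0.058·(-2.84,3.13) = (-2.7364,3.7046)
  v4: (1-0.058)·(-2.17,-2.11) + 0.058·(-4.43,-6.37) = (-2.3011,-2.3571)
  v5: (1-0.058)·(-0.53,-2.33) + 0.058·(-0.78,-7.45) = (-0.5445,-2.6270)
  v6: (1-0.058)·(1.61,-1.87) + 0.058·(4.9,-6.57) = (1.8008,-2.1426)
Shoelace sum Σ(x_i·y_{i+1} − x_{i+1}·y_i):
  i=1: 2.3768·3.6059 − 2.3576·1.1786 = +5.7918 (running +5.7918)
  i=2: 2.3576·3.7046 − -2.7364·3.6059 = +18.6011 (running +24.3929)
  i=3: -2.7364·-2.3571 − -2.3011·3.7046 = +14.9745 (running +39.3674)
  i=4: -2.3011·-2.6270 − -0.5445·-2.3571 = +4.7614 (running +44.1288)
  i=5: -0.5445·-2.1426 − 1.8008·-2.6270 = +5.8973 (running +50.0262)
  i=6: 1.8008·1.1786 − 2.3768·-2.1426 = +7.2150 (running +57.2411)
Area = |Σ|/2 = |57.2411|/2 = 28.6206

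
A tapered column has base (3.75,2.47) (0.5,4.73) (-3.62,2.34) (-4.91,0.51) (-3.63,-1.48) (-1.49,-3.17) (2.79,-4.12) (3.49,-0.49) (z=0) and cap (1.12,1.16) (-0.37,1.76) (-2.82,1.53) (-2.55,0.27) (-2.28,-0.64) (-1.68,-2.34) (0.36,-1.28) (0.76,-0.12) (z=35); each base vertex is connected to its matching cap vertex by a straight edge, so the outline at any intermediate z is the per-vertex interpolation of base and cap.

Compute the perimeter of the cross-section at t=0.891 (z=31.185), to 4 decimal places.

Cross-section at t=0.891: each vertex is (1-t)·p0[i] + t·p1[i].
  v1: (1-0.891)·(3.75,2.47) + 0.891·(1.12,1.16) = (1.4067,1.3028)
  v2: (1-0.891)·(0.5,4.73) + 0.891·(-0.37,1.76) = (-0.2752,2.0837)
  v3: (1-0.891)·(-3.62,2.34) + 0.891·(-2.82,1.53) = (-2.9072,1.6183)
  v4: (1-0.891)·(-4.91,0.51) + 0.891·(-2.55,0.27) = (-2.8072,0.2962)
  v5: (1-0.891)·(-3.63,-1.48) + 0.891·(-2.28,-0.64) = (-2.4271,-0.7316)
  v6: (1-0.891)·(-1.49,-3.17) + 0.891·(-1.68,-2.34) = (-1.6593,-2.4305)
  v7: (1-0.891)·(2.79,-4.12) + 0.891·(0.36,-1.28) = (0.6249,-1.5896)
  v8: (1-0.891)·(3.49,-0.49) + 0.891·(0.76,-0.12) = (1.0576,-0.1603)
Perimeter = Σ |v_{i+1} − v_i|:
  edge 1→2: √(-1.6818² + 0.7809²) = 1.8543 (running 1.8543)
  edge 2→3: √(-2.6320² + -0.4654²) = 2.6729 (running 4.5272)
  edge 3→4: √(0.1000² + -1.3221²) = 1.3259 (running 5.8531)
  edge 4→5: √(0.3801² + -1.0277²) = 1.0958 (running 6.9488)
  edge 5→6: √(0.7679² + -1.6989²) = 1.8644 (running 8.8132)
  edge 6→7: √(2.2842² + 0.8409²) = 2.4340 (running 11.2472)
  edge 7→8: √(0.4327² + 1.4292²) = 1.4933 (running 12.7405)
  edge 8→1: √(0.3491² + 1.4631²) = 1.5042 (running 14.2447)
Perimeter = 14.2447

Perimeter at t=0.891: 14.2447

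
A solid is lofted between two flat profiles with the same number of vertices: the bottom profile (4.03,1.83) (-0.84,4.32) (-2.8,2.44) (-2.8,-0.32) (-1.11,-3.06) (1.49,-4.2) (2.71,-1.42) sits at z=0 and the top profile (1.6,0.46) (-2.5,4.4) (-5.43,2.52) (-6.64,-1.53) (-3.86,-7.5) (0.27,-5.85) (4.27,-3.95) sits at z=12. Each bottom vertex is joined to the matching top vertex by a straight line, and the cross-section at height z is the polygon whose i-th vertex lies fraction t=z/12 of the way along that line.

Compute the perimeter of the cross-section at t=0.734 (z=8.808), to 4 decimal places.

Cross-section at t=0.734: each vertex is (1-t)·p0[i] + t·p1[i].
  v1: (1-0.734)·(4.03,1.83) + 0.734·(1.6,0.46) = (2.2464,0.8244)
  v2: (1-0.734)·(-0.84,4.32) + 0.734·(-2.5,4.4) = (-2.0584,4.3787)
  v3: (1-0.734)·(-2.8,2.44) + 0.734·(-5.43,2.52) = (-4.7304,2.4987)
  v4: (1-0.734)·(-2.8,-0.32) + 0.734·(-6.64,-1.53) = (-5.6186,-1.2081)
  v5: (1-0.734)·(-1.11,-3.06) + 0.734·(-3.86,-7.5) = (-3.1285,-6.3190)
  v6: (1-0.734)·(1.49,-4.2) + 0.734·(0.27,-5.85) = (0.5945,-5.4111)
  v7: (1-0.734)·(2.71,-1.42) + 0.734·(4.27,-3.95) = (3.8550,-3.2770)
Perimeter = Σ |v_{i+1} − v_i|:
  edge 1→2: √(-4.3048² + 3.5543²) = 5.5825 (running 5.5825)
  edge 2→3: √(-2.6720² + -1.8800²) = 3.2671 (running 8.8496)
  edge 3→4: √(-0.8881² + -3.7069²) = 3.8118 (running 12.6614)
  edge 4→5: √(2.4901² + -5.1108²) = 5.6851 (running 18.3465)
  edge 5→6: √(3.7230² + 0.9079²) = 3.8321 (running 22.1786)
  edge 6→7: √(3.2605² + 2.1341²) = 3.8968 (running 26.0755)
  edge 7→1: √(-1.6087² + 4.1014²) = 4.4056 (running 30.4811)
Perimeter = 30.4811

Perimeter at t=0.734: 30.4811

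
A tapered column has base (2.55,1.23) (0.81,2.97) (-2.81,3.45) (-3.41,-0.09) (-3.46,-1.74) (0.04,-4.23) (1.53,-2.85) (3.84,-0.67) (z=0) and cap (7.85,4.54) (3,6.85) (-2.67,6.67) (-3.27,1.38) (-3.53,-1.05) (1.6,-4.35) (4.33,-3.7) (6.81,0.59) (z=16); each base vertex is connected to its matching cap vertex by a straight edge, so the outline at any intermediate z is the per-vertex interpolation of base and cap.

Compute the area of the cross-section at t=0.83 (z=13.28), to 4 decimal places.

Cross-section at t=0.83: each vertex is (1-t)·p0[i] + t·p1[i].
  v1: (1-0.83)·(2.55,1.23) + 0.83·(7.85,4.54) = (6.9490,3.9773)
  v2: (1-0.83)·(0.81,2.97) + 0.83·(3,6.85) = (2.6277,6.1904)
  v3: (1-0.83)·(-2.81,3.45) + 0.83·(-2.67,6.67) = (-2.6938,6.1226)
  v4: (1-0.83)·(-3.41,-0.09) + 0.83·(-3.27,1.38) = (-3.2938,1.1301)
  v5: (1-0.83)·(-3.46,-1.74) + 0.83·(-3.53,-1.05) = (-3.5181,-1.1673)
  v6: (1-0.83)·(0.04,-4.23) + 0.83·(1.6,-4.35) = (1.3348,-4.3296)
  v7: (1-0.83)·(1.53,-2.85) + 0.83·(4.33,-3.7) = (3.8540,-3.5555)
  v8: (1-0.83)·(3.84,-0.67) + 0.83·(6.81,0.59) = (6.3051,0.3758)
Shoelace sum Σ(x_i·y_{i+1} − x_{i+1}·y_i):
  i=1: 6.9490·6.1904 − 2.6277·3.9773 = +32.5659 (running +32.5659)
  i=2: 2.6277·6.1226 − -2.6938·6.1904 = +32.7641 (running +65.3300)
  i=3: -2.6938·1.1301 − -3.2938·6.1226 = +17.1224 (running +82.4524)
  i=4: -3.2938·-1.1673 − -3.5181·1.1301 = +7.8207 (running +90.2730)
  i=5: -3.5181·-4.3296 − 1.3348·-1.1673 = +16.7901 (running +107.0631)
  i=6: 1.3348·-3.5555 − 3.8540·-4.3296 = +11.9404 (running +119.0035)
  i=7: 3.8540·0.3758 − 6.3051·-3.5555 = +23.8661 (running +142.8696)
  i=8: 6.3051·3.9773 − 6.9490·0.3758 = +22.4658 (running +165.3354)
Area = |Σ|/2 = |165.3354|/2 = 82.6677

Area at t=0.83: 82.6677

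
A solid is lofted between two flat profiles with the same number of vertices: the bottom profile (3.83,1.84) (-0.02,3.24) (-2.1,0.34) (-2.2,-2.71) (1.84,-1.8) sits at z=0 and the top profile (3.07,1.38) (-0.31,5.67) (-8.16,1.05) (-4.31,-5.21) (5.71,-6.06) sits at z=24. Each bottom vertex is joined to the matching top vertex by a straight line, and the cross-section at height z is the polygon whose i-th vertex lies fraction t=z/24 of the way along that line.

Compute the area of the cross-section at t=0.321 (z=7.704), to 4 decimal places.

Area at t=0.321: 41.5817

Cross-section at t=0.321: each vertex is (1-t)·p0[i] + t·p1[i].
  v1: (1-0.321)·(3.83,1.84) + 0.321·(3.07,1.38) = (3.5860,1.6923)
  v2: (1-0.321)·(-0.02,3.24) + 0.321·(-0.31,5.67) = (-0.1131,4.0200)
  v3: (1-0.321)·(-2.1,0.34) + 0.321·(-8.16,1.05) = (-4.0453,0.5679)
  v4: (1-0.321)·(-2.2,-2.71) + 0.321·(-4.31,-5.21) = (-2.8773,-3.5125)
  v5: (1-0.321)·(1.84,-1.8) + 0.321·(5.71,-6.06) = (3.0823,-3.1675)
Shoelace sum Σ(x_i·y_{i+1} − x_{i+1}·y_i):
  i=1: 3.5860·4.0200 − -0.1131·1.6923 = +14.6074 (running +14.6074)
  i=2: -0.1131·0.5679 − -4.0453·4.0200 = +16.1978 (running +30.8052)
  i=3: -4.0453·-3.5125 − -2.8773·0.5679 = +15.8430 (running +46.6482)
  i=4: -2.8773·-3.1675 − 3.0823·-3.5125 = +19.9402 (running +66.5885)
  i=5: 3.0823·1.6923 − 3.5860·-3.1675 = +16.5749 (running +83.1634)
Area = |Σ|/2 = |83.1634|/2 = 41.5817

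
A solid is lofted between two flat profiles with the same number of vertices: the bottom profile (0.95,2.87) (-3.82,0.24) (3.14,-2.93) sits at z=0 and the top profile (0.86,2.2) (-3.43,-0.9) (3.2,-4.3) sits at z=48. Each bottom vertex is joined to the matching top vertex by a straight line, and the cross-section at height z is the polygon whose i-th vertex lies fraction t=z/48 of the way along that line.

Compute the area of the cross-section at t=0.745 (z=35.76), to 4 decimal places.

Area at t=0.745: 17.3763

Cross-section at t=0.745: each vertex is (1-t)·p0[i] + t·p1[i].
  v1: (1-0.745)·(0.95,2.87) + 0.745·(0.86,2.2) = (0.8829,2.3708)
  v2: (1-0.745)·(-3.82,0.24) + 0.745·(-3.43,-0.9) = (-3.5295,-0.6093)
  v3: (1-0.745)·(3.14,-2.93) + 0.745·(3.2,-4.3) = (3.1847,-3.9506)
Shoelace sum Σ(x_i·y_{i+1} − x_{i+1}·y_i):
  i=1: 0.8829·-0.6093 − -3.5295·2.3708 = +7.8298 (running +7.8298)
  i=2: -3.5295·-3.9506 − 3.1847·-0.6093 = +15.8841 (running +23.7139)
  i=3: 3.1847·2.3708 − 0.8829·-3.9506 = +11.0387 (running +34.7525)
Area = |Σ|/2 = |34.7525|/2 = 17.3763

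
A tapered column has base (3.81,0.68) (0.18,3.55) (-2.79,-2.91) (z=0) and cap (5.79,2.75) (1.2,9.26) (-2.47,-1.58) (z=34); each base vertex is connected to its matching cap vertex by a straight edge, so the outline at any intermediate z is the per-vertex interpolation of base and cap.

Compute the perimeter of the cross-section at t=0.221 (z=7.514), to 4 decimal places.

Cross-section at t=0.221: each vertex is (1-t)·p0[i] + t·p1[i].
  v1: (1-0.221)·(3.81,0.68) + 0.221·(5.79,2.75) = (4.2476,1.1375)
  v2: (1-0.221)·(0.18,3.55) + 0.221·(1.2,9.26) = (0.4054,4.8119)
  v3: (1-0.221)·(-2.79,-2.91) + 0.221·(-2.47,-1.58) = (-2.7193,-2.6161)
Perimeter = Σ |v_{i+1} − v_i|:
  edge 1→2: √(-3.8422² + 3.6744²) = 5.3164 (running 5.3164)
  edge 2→3: √(-3.1247² + -7.4280²) = 8.0585 (running 13.3748)
  edge 3→1: √(6.9669² + 3.7535²) = 7.9137 (running 21.2885)
Perimeter = 21.2885

Perimeter at t=0.221: 21.2885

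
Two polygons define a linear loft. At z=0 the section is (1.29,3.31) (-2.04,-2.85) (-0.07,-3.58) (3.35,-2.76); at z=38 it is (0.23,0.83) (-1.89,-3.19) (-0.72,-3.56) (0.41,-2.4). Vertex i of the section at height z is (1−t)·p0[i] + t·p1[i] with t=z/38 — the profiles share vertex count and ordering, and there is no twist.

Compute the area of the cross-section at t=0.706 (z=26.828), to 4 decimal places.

Cross-section at t=0.706: each vertex is (1-t)·p0[i] + t·p1[i].
  v1: (1-0.706)·(1.29,3.31) + 0.706·(0.23,0.83) = (0.5416,1.5591)
  v2: (1-0.706)·(-2.04,-2.85) + 0.706·(-1.89,-3.19) = (-1.9341,-3.0900)
  v3: (1-0.706)·(-0.07,-3.58) + 0.706·(-0.72,-3.56) = (-0.5289,-3.5659)
  v4: (1-0.706)·(3.35,-2.76) + 0.706·(0.41,-2.4) = (1.2744,-2.5058)
Shoelace sum Σ(x_i·y_{i+1} − x_{i+1}·y_i):
  i=1: 0.5416·-3.0900 − -1.9341·1.5591 = +1.3418 (running +1.3418)
  i=2: -1.9341·-3.5659 − -0.5289·-3.0900 = +5.2624 (running +6.6043)
  i=3: -0.5289·-2.5058 − 1.2744·-3.5659 = +5.8696 (running +12.4738)
  i=4: 1.2744·1.5591 − 0.5416·-2.5058 = +3.3441 (running +15.8179)
Area = |Σ|/2 = |15.8179|/2 = 7.9090

Area at t=0.706: 7.9090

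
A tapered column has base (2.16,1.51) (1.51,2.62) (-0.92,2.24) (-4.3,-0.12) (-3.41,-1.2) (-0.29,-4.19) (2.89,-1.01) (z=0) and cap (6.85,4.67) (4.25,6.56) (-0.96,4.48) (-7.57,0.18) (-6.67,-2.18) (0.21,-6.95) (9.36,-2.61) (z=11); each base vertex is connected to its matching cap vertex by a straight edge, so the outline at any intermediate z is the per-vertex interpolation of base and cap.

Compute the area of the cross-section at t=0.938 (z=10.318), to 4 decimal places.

Cross-section at t=0.938: each vertex is (1-t)·p0[i] + t·p1[i].
  v1: (1-0.938)·(2.16,1.51) + 0.938·(6.85,4.67) = (6.5592,4.4741)
  v2: (1-0.938)·(1.51,2.62) + 0.938·(4.25,6.56) = (4.0801,6.3157)
  v3: (1-0.938)·(-0.92,2.24) + 0.938·(-0.96,4.48) = (-0.9575,4.3411)
  v4: (1-0.938)·(-4.3,-0.12) + 0.938·(-7.57,0.18) = (-7.3673,0.1614)
  v5: (1-0.938)·(-3.41,-1.2) + 0.938·(-6.67,-2.18) = (-6.4679,-2.1192)
  v6: (1-0.938)·(-0.29,-4.19) + 0.938·(0.21,-6.95) = (0.1790,-6.7789)
  v7: (1-0.938)·(2.89,-1.01) + 0.938·(9.36,-2.61) = (8.9589,-2.5108)
Shoelace sum Σ(x_i·y_{i+1} − x_{i+1}·y_i):
  i=1: 6.5592·6.3157 − 4.0801·4.4741 = +23.1714 (running +23.1714)
  i=2: 4.0801·4.3411 − -0.9575·6.3157 = +23.7597 (running +46.9311)
  i=3: -0.9575·0.1614 − -7.3673·4.3411 = +31.8276 (running +78.7587)
  i=4: -7.3673·-2.1192 − -6.4679·0.1614 = +16.6569 (running +95.4157)
  i=5: -6.4679·-6.7789 − 0.1790·-2.1192 = +44.2243 (running +139.6400)
  i=6: 0.1790·-2.5108 − 8.9589·-6.7789 = +60.2816 (running +199.9216)
  i=7: 8.9589·4.4741 − 6.5592·-2.5108 = +56.5515 (running +256.4731)
Area = |Σ|/2 = |256.4731|/2 = 128.2366

Area at t=0.938: 128.2366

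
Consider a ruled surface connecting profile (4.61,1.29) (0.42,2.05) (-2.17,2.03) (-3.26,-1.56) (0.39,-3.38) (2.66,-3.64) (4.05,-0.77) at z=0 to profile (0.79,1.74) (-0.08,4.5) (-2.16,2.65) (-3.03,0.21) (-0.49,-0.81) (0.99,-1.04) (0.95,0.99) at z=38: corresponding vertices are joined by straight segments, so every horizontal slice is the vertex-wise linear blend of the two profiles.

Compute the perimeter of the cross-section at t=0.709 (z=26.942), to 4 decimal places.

Cross-section at t=0.709: each vertex is (1-t)·p0[i] + t·p1[i].
  v1: (1-0.709)·(4.61,1.29) + 0.709·(0.79,1.74) = (1.9016,1.6091)
  v2: (1-0.709)·(0.42,2.05) + 0.709·(-0.08,4.5) = (0.0655,3.7870)
  v3: (1-0.709)·(-2.17,2.03) + 0.709·(-2.16,2.65) = (-2.1629,2.4696)
  v4: (1-0.709)·(-3.26,-1.56) + 0.709·(-3.03,0.21) = (-3.0969,-0.3051)
  v5: (1-0.709)·(0.39,-3.38) + 0.709·(-0.49,-0.81) = (-0.2339,-1.5579)
  v6: (1-0.709)·(2.66,-3.64) + 0.709·(0.99,-1.04) = (1.4760,-1.7966)
  v7: (1-0.709)·(4.05,-0.77) + 0.709·(0.95,0.99) = (1.8521,0.4778)
Perimeter = Σ |v_{i+1} − v_i|:
  edge 1→2: √(-1.8361² + 2.1780²) = 2.8487 (running 2.8487)
  edge 2→3: √(-2.2284² + -1.3175²) = 2.5887 (running 5.4374)
  edge 3→4: √(-0.9340² + -2.7746²) = 2.9276 (running 8.3651)
  edge 4→5: √(2.8630² + -1.2528²) = 3.1251 (running 11.4902)
  edge 5→6: √(1.7099² + -0.2387²) = 1.7265 (running 13.2166)
  edge 6→7: √(0.3761² + 2.2744²) = 2.3053 (running 15.5220)
  edge 7→1: √(0.0495² + 1.1312²) = 1.1323 (running 16.6543)
Perimeter = 16.6543

Perimeter at t=0.709: 16.6543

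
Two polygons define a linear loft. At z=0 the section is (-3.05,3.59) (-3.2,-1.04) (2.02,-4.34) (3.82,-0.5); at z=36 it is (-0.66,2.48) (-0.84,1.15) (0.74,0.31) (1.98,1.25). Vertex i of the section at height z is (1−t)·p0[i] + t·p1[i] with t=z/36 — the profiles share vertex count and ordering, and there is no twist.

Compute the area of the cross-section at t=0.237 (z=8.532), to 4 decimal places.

Area at t=0.237: 20.6904

Cross-section at t=0.237: each vertex is (1-t)·p0[i] + t·p1[i].
  v1: (1-0.237)·(-3.05,3.59) + 0.237·(-0.66,2.48) = (-2.4836,3.3269)
  v2: (1-0.237)·(-3.2,-1.04) + 0.237·(-0.84,1.15) = (-2.6407,-0.5210)
  v3: (1-0.237)·(2.02,-4.34) + 0.237·(0.74,0.31) = (1.7166,-3.2380)
  v4: (1-0.237)·(3.82,-0.5) + 0.237·(1.98,1.25) = (3.3839,-0.0852)
Shoelace sum Σ(x_i·y_{i+1} − x_{i+1}·y_i):
  i=1: -2.4836·-0.5210 − -2.6407·3.3269 = +10.0792 (running +10.0792)
  i=2: -2.6407·-3.2380 − 1.7166·-0.5210 = +9.4447 (running +19.5239)
  i=3: 1.7166·-0.0852 − 3.3839·-3.2380 = +10.8106 (running +30.3346)
  i=4: 3.3839·3.3269 − -2.4836·-0.0852 = +11.0463 (running +41.3809)
Area = |Σ|/2 = |41.3809|/2 = 20.6904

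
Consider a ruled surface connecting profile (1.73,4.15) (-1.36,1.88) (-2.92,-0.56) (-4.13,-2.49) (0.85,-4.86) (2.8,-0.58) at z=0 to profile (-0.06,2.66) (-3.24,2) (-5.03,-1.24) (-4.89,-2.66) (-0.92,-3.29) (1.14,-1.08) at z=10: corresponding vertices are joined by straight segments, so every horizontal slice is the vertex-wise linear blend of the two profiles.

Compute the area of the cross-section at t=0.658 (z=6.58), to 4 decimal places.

Cross-section at t=0.658: each vertex is (1-t)·p0[i] + t·p1[i].
  v1: (1-0.658)·(1.73,4.15) + 0.658·(-0.06,2.66) = (0.5522,3.1696)
  v2: (1-0.658)·(-1.36,1.88) + 0.658·(-3.24,2) = (-2.5970,1.9590)
  v3: (1-0.658)·(-2.92,-0.56) + 0.658·(-5.03,-1.24) = (-4.3084,-1.0074)
  v4: (1-0.658)·(-4.13,-2.49) + 0.658·(-4.89,-2.66) = (-4.6301,-2.6019)
  v5: (1-0.658)·(0.85,-4.86) + 0.658·(-0.92,-3.29) = (-0.3147,-3.8269)
  v6: (1-0.658)·(2.8,-0.58) + 0.658·(1.14,-1.08) = (1.7077,-0.9090)
Shoelace sum Σ(x_i·y_{i+1} − x_{i+1}·y_i):
  i=1: 0.5522·1.9590 − -2.5970·3.1696 = +9.3132 (running +9.3132)
  i=2: -2.5970·-1.0074 − -4.3084·1.9590 = +11.0563 (running +20.3695)
  i=3: -4.3084·-2.6019 − -4.6301·-1.0074 = +6.5453 (running +26.9148)
  i=4: -4.6301·-3.8269 − -0.3147·-2.6019 = +16.9003 (running +43.8151)
  i=5: -0.3147·-0.9090 − 1.7077·-3.8269 = +6.8214 (running +50.6365)
  i=6: 1.7077·3.1696 − 0.5522·-0.9090 = +5.9147 (running +56.5512)
Area = |Σ|/2 = |56.5512|/2 = 28.2756

Area at t=0.658: 28.2756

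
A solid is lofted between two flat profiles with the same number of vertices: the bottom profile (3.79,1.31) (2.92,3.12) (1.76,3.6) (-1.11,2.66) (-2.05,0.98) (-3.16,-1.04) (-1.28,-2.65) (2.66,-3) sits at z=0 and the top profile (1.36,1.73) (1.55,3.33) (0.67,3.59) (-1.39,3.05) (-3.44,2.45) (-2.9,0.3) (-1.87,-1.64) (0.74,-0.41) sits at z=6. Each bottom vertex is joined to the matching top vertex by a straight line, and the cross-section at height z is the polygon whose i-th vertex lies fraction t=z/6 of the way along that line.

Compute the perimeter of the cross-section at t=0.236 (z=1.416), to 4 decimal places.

Cross-section at t=0.236: each vertex is (1-t)·p0[i] + t·p1[i].
  v1: (1-0.236)·(3.79,1.31) + 0.236·(1.36,1.73) = (3.2165,1.4091)
  v2: (1-0.236)·(2.92,3.12) + 0.236·(1.55,3.33) = (2.5967,3.1696)
  v3: (1-0.236)·(1.76,3.6) + 0.236·(0.67,3.59) = (1.5028,3.5976)
  v4: (1-0.236)·(-1.11,2.66) + 0.236·(-1.39,3.05) = (-1.1761,2.7520)
  v5: (1-0.236)·(-2.05,0.98) + 0.236·(-3.44,2.45) = (-2.3780,1.3269)
  v6: (1-0.236)·(-3.16,-1.04) + 0.236·(-2.9,0.3) = (-3.0986,-0.7238)
  v7: (1-0.236)·(-1.28,-2.65) + 0.236·(-1.87,-1.64) = (-1.4192,-2.4116)
  v8: (1-0.236)·(2.66,-3) + 0.236·(0.74,-0.41) = (2.2069,-2.3888)
Perimeter = Σ |v_{i+1} − v_i|:
  edge 1→2: √(-0.6198² + 1.7604²) = 1.8664 (running 1.8664)
  edge 2→3: √(-1.0939² + 0.4281²) = 1.1747 (running 3.0411)
  edge 3→4: √(-2.6788² + -0.8456²) = 2.8091 (running 5.8502)
  edge 4→5: √(-1.2020² + -1.4251²) = 1.8643 (running 7.7145)
  edge 5→6: √(-0.7206² + -2.0507²) = 2.1736 (running 9.8881)
  edge 6→7: √(1.6794² + -1.6879²) = 2.3810 (running 12.2692)
  edge 7→8: √(3.6261² + 0.0229²) = 3.6262 (running 15.8953)
  edge 8→1: √(1.0096² + 3.7979²) = 3.9298 (running 19.8251)
Perimeter = 19.8251

Perimeter at t=0.236: 19.8251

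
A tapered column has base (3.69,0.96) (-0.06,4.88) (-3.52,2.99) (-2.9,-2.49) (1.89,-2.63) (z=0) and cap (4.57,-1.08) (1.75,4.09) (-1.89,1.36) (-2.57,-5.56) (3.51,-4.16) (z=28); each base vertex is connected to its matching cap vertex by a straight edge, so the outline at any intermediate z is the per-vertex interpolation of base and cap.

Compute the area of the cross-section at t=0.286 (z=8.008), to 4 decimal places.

Cross-section at t=0.286: each vertex is (1-t)·p0[i] + t·p1[i].
  v1: (1-0.286)·(3.69,0.96) + 0.286·(4.57,-1.08) = (3.9417,0.3766)
  v2: (1-0.286)·(-0.06,4.88) + 0.286·(1.75,4.09) = (0.4577,4.6541)
  v3: (1-0.286)·(-3.52,2.99) + 0.286·(-1.89,1.36) = (-3.0538,2.5238)
  v4: (1-0.286)·(-2.9,-2.49) + 0.286·(-2.57,-5.56) = (-2.8056,-3.3680)
  v5: (1-0.286)·(1.89,-2.63) + 0.286·(3.51,-4.16) = (2.3533,-3.0676)
Shoelace sum Σ(x_i·y_{i+1} − x_{i+1}·y_i):
  i=1: 3.9417·4.6541 − 0.4577·0.3766 = +18.1725 (running +18.1725)
  i=2: 0.4577·2.5238 − -3.0538·4.6541 = +15.3677 (running +33.5402)
  i=3: -3.0538·-3.3680 − -2.8056·2.5238 = +17.3662 (running +50.9064)
  i=4: -2.8056·-3.0676 − 2.3533·-3.3680 = +16.5325 (running +67.4389)
  i=5: 2.3533·0.3766 − 3.9417·-3.0676 = +12.9776 (running +80.4165)
Area = |Σ|/2 = |80.4165|/2 = 40.2082

Area at t=0.286: 40.2082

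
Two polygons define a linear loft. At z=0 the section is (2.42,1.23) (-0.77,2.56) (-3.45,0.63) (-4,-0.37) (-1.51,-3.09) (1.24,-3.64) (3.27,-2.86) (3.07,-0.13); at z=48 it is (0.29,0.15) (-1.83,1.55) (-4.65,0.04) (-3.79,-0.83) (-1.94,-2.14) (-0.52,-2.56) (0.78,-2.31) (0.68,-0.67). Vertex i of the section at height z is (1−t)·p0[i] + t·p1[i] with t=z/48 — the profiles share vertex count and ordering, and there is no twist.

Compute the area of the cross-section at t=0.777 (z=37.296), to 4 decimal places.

Area at t=0.777: 16.5211

Cross-section at t=0.777: each vertex is (1-t)·p0[i] + t·p1[i].
  v1: (1-0.777)·(2.42,1.23) + 0.777·(0.29,0.15) = (0.7650,0.3908)
  v2: (1-0.777)·(-0.77,2.56) + 0.777·(-1.83,1.55) = (-1.5936,1.7752)
  v3: (1-0.777)·(-3.45,0.63) + 0.777·(-4.65,0.04) = (-4.3824,0.1716)
  v4: (1-0.777)·(-4,-0.37) + 0.777·(-3.79,-0.83) = (-3.8368,-0.7274)
  v5: (1-0.777)·(-1.51,-3.09) + 0.777·(-1.94,-2.14) = (-1.8441,-2.3518)
  v6: (1-0.777)·(1.24,-3.64) + 0.777·(-0.52,-2.56) = (-0.1275,-2.8008)
  v7: (1-0.777)·(3.27,-2.86) + 0.777·(0.78,-2.31) = (1.3353,-2.4327)
  v8: (1-0.777)·(3.07,-0.13) + 0.777·(0.68,-0.67) = (1.2130,-0.5496)
Shoelace sum Σ(x_i·y_{i+1} − x_{i+1}·y_i):
  i=1: 0.7650·1.7752 − -1.5936·0.3908 = +1.9809 (running +1.9809)
  i=2: -1.5936·0.1716 − -4.3824·1.7752 = +7.5064 (running +9.4872)
  i=3: -4.3824·-0.7274 − -3.8368·0.1716 = +3.8461 (running +13.3334)
  i=4: -3.8368·-2.3518 − -1.8441·-0.7274 = +7.6822 (running +21.0156)
  i=5: -1.8441·-2.8008 − -0.1275·-2.3518 = +4.8651 (running +25.8807)
  i=6: -0.1275·-2.4327 − 1.3353·-2.8008 = +4.0501 (running +29.9308)
  i=7: 1.3353·-0.5496 − 1.2130·-2.4327 = +2.2169 (running +32.1477)
  i=8: 1.2130·0.3908 − 0.7650·-0.5496 = +0.8945 (running +33.0422)
Area = |Σ|/2 = |33.0422|/2 = 16.5211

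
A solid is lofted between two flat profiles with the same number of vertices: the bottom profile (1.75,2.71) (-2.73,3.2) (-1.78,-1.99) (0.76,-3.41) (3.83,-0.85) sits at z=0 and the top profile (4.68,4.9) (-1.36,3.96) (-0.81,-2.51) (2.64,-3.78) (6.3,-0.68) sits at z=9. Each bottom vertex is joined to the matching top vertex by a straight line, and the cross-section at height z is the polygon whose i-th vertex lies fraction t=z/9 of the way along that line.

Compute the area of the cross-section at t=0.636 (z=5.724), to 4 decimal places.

Area at t=0.636: 40.6943

Cross-section at t=0.636: each vertex is (1-t)·p0[i] + t·p1[i].
  v1: (1-0.636)·(1.75,2.71) + 0.636·(4.68,4.9) = (3.6135,4.1028)
  v2: (1-0.636)·(-2.73,3.2) + 0.636·(-1.36,3.96) = (-1.8587,3.6834)
  v3: (1-0.636)·(-1.78,-1.99) + 0.636·(-0.81,-2.51) = (-1.1631,-2.3207)
  v4: (1-0.636)·(0.76,-3.41) + 0.636·(2.64,-3.78) = (1.9557,-3.6453)
  v5: (1-0.636)·(3.83,-0.85) + 0.636·(6.3,-0.68) = (5.4009,-0.7419)
Shoelace sum Σ(x_i·y_{i+1} − x_{i+1}·y_i):
  i=1: 3.6135·3.6834 − -1.8587·4.1028 = +20.9356 (running +20.9356)
  i=2: -1.8587·-2.3207 − -1.1631·3.6834 = +8.5975 (running +29.5331)
  i=3: -1.1631·-3.6453 − 1.9557·-2.3207 = +8.7784 (running +38.3115)
  i=4: 1.9557·-0.7419 − 5.4009·-3.6453 = +18.2372 (running +56.5487)
  i=5: 5.4009·4.1028 − 3.6135·-0.7419 = +24.8399 (running +81.3886)
Area = |Σ|/2 = |81.3886|/2 = 40.6943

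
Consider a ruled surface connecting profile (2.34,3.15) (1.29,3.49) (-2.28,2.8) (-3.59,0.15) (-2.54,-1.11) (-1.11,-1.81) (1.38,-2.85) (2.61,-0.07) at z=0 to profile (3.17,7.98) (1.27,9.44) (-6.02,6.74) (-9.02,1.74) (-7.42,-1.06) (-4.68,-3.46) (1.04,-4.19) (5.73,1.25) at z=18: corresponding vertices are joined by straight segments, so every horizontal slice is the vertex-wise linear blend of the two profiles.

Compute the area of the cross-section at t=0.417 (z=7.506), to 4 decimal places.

Area at t=0.417: 62.2046

Cross-section at t=0.417: each vertex is (1-t)·p0[i] + t·p1[i].
  v1: (1-0.417)·(2.34,3.15) + 0.417·(3.17,7.98) = (2.6861,5.1641)
  v2: (1-0.417)·(1.29,3.49) + 0.417·(1.27,9.44) = (1.2817,5.9711)
  v3: (1-0.417)·(-2.28,2.8) + 0.417·(-6.02,6.74) = (-3.8396,4.4430)
  v4: (1-0.417)·(-3.59,0.15) + 0.417·(-9.02,1.74) = (-5.8543,0.8130)
  v5: (1-0.417)·(-2.54,-1.11) + 0.417·(-7.42,-1.06) = (-4.5750,-1.0892)
  v6: (1-0.417)·(-1.11,-1.81) + 0.417·(-4.68,-3.46) = (-2.5987,-2.4981)
  v7: (1-0.417)·(1.38,-2.85) + 0.417·(1.04,-4.19) = (1.2382,-3.4088)
  v8: (1-0.417)·(2.61,-0.07) + 0.417·(5.73,1.25) = (3.9110,0.4804)
Shoelace sum Σ(x_i·y_{i+1} − x_{i+1}·y_i):
  i=1: 2.6861·5.9711 − 1.2817·5.1641 = +9.4205 (running +9.4205)
  i=2: 1.2817·4.4430 − -3.8396·5.9711 = +28.6211 (running +38.0416)
  i=3: -3.8396·0.8130 − -5.8543·4.4430 = +22.8889 (running +60.9305)
  i=4: -5.8543·-1.0892 − -4.5750·0.8130 = +10.0958 (running +71.0263)
  i=5: -4.5750·-2.4981 − -2.5987·-1.0892 = +8.5981 (running +79.6244)
  i=6: -2.5987·-3.4088 − 1.2382·-2.4981 = +11.9515 (running +91.5759)
  i=7: 1.2382·0.4804 − 3.9110·-3.4088 = +13.9268 (running +105.5027)
  i=8: 3.9110·5.1641 − 2.6861·0.4804 = +18.9065 (running +124.4092)
Area = |Σ|/2 = |124.4092|/2 = 62.2046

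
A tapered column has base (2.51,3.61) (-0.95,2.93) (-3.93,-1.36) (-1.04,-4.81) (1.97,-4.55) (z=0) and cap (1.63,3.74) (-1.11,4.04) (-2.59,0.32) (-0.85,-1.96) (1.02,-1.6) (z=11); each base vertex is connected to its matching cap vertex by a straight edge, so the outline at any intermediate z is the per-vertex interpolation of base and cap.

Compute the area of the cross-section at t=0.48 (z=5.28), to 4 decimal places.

Cross-section at t=0.48: each vertex is (1-t)·p0[i] + t·p1[i].
  v1: (1-0.48)·(2.51,3.61) + 0.48·(1.63,3.74) = (2.0876,3.6724)
  v2: (1-0.48)·(-0.95,2.93) + 0.48·(-1.11,4.04) = (-1.0268,3.4628)
  v3: (1-0.48)·(-3.93,-1.36) + 0.48·(-2.59,0.32) = (-3.2868,-0.5536)
  v4: (1-0.48)·(-1.04,-4.81) + 0.48·(-0.85,-1.96) = (-0.9488,-3.4420)
  v5: (1-0.48)·(1.97,-4.55) + 0.48·(1.02,-1.6) = (1.5140,-3.1340)
Shoelace sum Σ(x_i·y_{i+1} − x_{i+1}·y_i):
  i=1: 2.0876·3.4628 − -1.0268·3.6724 = +10.9998 (running +10.9998)
  i=2: -1.0268·-0.5536 − -3.2868·3.4628 = +11.9500 (running +22.9497)
  i=3: -3.2868·-3.4420 − -0.9488·-0.5536 = +10.7879 (running +33.7376)
  i=4: -0.9488·-3.1340 − 1.5140·-3.4420 = +8.1847 (running +41.9224)
  i=5: 1.5140·3.6724 − 2.0876·-3.1340 = +12.1026 (running +54.0249)
Area = |Σ|/2 = |54.0249|/2 = 27.0125

Area at t=0.48: 27.0125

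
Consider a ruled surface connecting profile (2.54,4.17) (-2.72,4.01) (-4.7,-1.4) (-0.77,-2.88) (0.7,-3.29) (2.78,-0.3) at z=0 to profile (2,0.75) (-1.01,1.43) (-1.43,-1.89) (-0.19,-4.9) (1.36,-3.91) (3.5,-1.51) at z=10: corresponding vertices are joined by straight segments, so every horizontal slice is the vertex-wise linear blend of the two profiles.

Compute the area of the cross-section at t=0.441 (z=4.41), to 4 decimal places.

Cross-section at t=0.441: each vertex is (1-t)·p0[i] + t·p1[i].
  v1: (1-0.441)·(2.54,4.17) + 0.441·(2,0.75) = (2.3019,2.6618)
  v2: (1-0.441)·(-2.72,4.01) + 0.441·(-1.01,1.43) = (-1.9659,2.8722)
  v3: (1-0.441)·(-4.7,-1.4) + 0.441·(-1.43,-1.89) = (-3.2579,-1.6161)
  v4: (1-0.441)·(-0.77,-2.88) + 0.441·(-0.19,-4.9) = (-0.5142,-3.7708)
  v5: (1-0.441)·(0.7,-3.29) + 0.441·(1.36,-3.91) = (0.9911,-3.5634)
  v6: (1-0.441)·(2.78,-0.3) + 0.441·(3.5,-1.51) = (3.0975,-0.8336)
Shoelace sum Σ(x_i·y_{i+1} − x_{i+1}·y_i):
  i=1: 2.3019·2.8722 − -1.9659·2.6618 = +11.8442 (running +11.8442)
  i=2: -1.9659·-1.6161 − -3.2579·2.8722 = +12.5345 (running +24.3788)
  i=3: -3.2579·-3.7708 − -0.5142·-1.6161 = +11.4540 (running +35.8328)
  i=4: -0.5142·-3.5634 − 0.9911·-3.7708 = +5.5695 (running +41.4023)
  i=5: 0.9911·-0.8336 − 3.0975·-3.5634 = +10.2116 (running +51.6139)
  i=6: 3.0975·2.6618 − 2.3019·-0.8336 = +10.1638 (running +61.7777)
Area = |Σ|/2 = |61.7777|/2 = 30.8888

Area at t=0.441: 30.8888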